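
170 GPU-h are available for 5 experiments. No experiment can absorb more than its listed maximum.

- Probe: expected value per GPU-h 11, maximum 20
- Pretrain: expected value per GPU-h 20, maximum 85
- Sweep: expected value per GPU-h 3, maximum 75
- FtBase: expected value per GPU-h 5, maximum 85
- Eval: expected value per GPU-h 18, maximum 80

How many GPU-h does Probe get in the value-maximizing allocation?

5

Order the experiments by expected value per GPU-h: Pretrain 20 > Eval 18 > Probe 11 > FtBase 5 > Sweep 3.
Pretrain: +85 to 85 (cap) ; 85 left.
Eval takes 80 to reach its cap of 80 ; 5 left.
Only 5 left; Probe takes them to reach 5.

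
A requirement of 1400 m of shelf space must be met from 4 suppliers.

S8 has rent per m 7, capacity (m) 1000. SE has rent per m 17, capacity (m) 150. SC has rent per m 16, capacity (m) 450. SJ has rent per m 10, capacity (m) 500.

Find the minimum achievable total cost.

11000

Fill from the cheapest supplier first.
S8 (7): use full 1000 → 400 m to go.
Take 400 from SJ at 10 to finish.
SC, SE: unused.
Cost = 1000×7 + 400×10 = 11000.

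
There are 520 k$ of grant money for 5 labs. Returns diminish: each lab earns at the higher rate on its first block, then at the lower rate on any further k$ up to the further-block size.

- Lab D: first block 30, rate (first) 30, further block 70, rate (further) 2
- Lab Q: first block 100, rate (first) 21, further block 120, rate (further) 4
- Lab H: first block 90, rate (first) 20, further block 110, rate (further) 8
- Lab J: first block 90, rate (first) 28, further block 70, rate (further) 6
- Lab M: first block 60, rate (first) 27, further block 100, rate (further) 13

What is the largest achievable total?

10640

Treat each block as its own option and order by rate: Lab D/first 30 > Lab J/first 28 > Lab M/first 27 > Lab Q/first 21 > Lab H/first 20 > Lab M/second 13 > Lab H/second 8 > Lab J/second 6 > Lab Q/second 4 > Lab D/second 2.
Lab D first at 30: fill all 30 — 490 left.
Lab J/first (28): +90 — 400 left.
Lab M first at 27: fill all 60 — 340 left.
Fill Lab Q first block (100 at 21) — 240 left.
Fill Lab H first block (90 at 20) — 150 left.
Fill Lab M second block (100 at 13) — 50 left.
Lab H/second: +50 of 110 at 8; pool empty.
Total = 30×30 + 28×90 + 27×60 + 21×100 + 20×90 + 13×100 + 8×50 = 10640.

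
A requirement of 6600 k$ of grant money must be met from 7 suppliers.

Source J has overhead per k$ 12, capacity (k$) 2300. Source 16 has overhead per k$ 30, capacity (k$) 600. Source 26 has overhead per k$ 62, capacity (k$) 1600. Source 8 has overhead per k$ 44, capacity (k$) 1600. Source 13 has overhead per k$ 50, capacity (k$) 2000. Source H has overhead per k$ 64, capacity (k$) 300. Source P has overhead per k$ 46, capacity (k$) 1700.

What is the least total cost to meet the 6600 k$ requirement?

Use suppliers in increasing cost order.
Take 2300 from Source J at 12 → need 4300 more.
Source 16 at 30: take all 600 k$ → 3700 still needed.
Source 8 at 44: take all 1600 k$ → 2100 still needed.
Source P (46): use full 1700 → 400 k$ to go.
Source 13 (50): take the remaining 400 → done.
Source 26, Source H: unused.
Cost = 2300×12 + 600×30 + 1600×44 + 1700×46 + 400×50 = 214200.

214200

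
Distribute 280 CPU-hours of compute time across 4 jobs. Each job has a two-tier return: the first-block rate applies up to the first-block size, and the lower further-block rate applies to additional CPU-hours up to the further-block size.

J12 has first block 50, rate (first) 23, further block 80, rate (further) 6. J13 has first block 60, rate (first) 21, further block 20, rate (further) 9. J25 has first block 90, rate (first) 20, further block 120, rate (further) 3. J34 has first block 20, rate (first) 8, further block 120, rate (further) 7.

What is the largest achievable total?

4830

Order all 8 blocks by rate: J12/T1 23 > J13/T1 21 > J25/T1 20 > J13/T2 9 > J34/T1 8 > J34/T2 7 > J12/T2 6 > J25/T2 3.
Fill J12 T1 block (50 at 23) ; 230 left.
J13/T1 (21): +60 ; 170 left.
Fill J25 T1 block (90 at 20) ; 80 left.
J13/T2 (9): +20 ; 60 left.
J34 T1 at 8: fill all 20 ; 40 left.
40 remain; put them into J34 T2 at 7.
Total = 23×50 + 21×60 + 20×90 + 9×20 + 8×20 + 7×40 = 4830.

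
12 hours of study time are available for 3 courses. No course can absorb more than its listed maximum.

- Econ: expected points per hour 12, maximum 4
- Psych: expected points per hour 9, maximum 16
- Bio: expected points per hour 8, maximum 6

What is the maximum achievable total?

Order the courses by expected points per hour: Econ 12 > Psych 9 > Bio 8.
Give Econ 4 to hit its cap of 4 → 8 left.
Psych: +8 (room for 16) → 8. Pool exhausted.
Total = 12×4 + 9×8 = 120.

120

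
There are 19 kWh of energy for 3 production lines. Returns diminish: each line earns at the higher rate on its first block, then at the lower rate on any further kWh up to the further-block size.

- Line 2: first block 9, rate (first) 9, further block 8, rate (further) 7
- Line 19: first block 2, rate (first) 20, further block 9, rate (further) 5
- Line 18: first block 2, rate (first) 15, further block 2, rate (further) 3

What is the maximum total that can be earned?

Rank every tier by rate: Line 19/tier1 20 > Line 18/tier1 15 > Line 2/tier1 9 > Line 2/tier2 7 > Line 19/tier2 5 > Line 18/tier2 3.
Line 19/tier1 (20): +2 — 17 left.
Fill Line 18 tier1 block (2 at 15) — 15 left.
Line 2 tier1 at 9: fill all 9 — 6 left.
6 remain; put them into Line 2 tier2 at 7.
Total = 20×2 + 15×2 + 9×9 + 7×6 = 193.

193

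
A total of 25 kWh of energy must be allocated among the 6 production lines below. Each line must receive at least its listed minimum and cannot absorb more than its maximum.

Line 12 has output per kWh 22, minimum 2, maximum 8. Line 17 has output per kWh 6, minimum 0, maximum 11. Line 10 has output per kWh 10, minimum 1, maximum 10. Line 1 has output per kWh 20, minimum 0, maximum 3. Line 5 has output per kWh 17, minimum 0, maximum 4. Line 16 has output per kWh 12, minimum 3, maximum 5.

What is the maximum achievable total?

Meeting every minimum uses 2+0+1+0+0+3 = 6 kWh, leaving 19.
Order the production lines by output per kWh: Line 12 22 > Line 1 20 > Line 5 17 > Line 16 12 > Line 10 10 > Line 17 6.
Give Line 12 6 more to hit its cap of 8 → 13 left.
Give Line 1 3 more to hit its cap of 3 → 10 left.
Line 5: +4 to 4 (cap) → 6 left.
Give Line 16 2 more to hit its cap of 5 → 4 left.
Only 4 left; Line 10 takes them to reach 5.
Total = 22×8 + 10×5 + 20×3 + 17×4 + 12×5 = 414.

414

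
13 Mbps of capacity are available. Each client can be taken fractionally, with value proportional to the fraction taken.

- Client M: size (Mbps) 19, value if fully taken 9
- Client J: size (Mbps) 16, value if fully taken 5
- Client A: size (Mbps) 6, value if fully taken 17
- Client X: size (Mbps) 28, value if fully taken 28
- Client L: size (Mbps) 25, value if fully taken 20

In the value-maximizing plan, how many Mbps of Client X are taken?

Rank by value-to-size ratio: Client A 17/6≈2.83, Client X 28/28≈1, Client L 20/25≈0.8, Client M 9/19≈0.474, Client J 5/16≈0.312.
Client A: take in full, 6 Mbps for value 17 — 7 left.
Only 7 Mbps remain; take 7/28 of Client X for value 28×7/28 = 7.

7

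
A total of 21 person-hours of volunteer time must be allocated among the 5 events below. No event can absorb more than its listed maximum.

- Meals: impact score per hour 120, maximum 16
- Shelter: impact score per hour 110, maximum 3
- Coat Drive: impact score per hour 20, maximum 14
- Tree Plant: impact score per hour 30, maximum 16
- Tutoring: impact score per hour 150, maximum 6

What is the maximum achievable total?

Order the events by impact score per hour: Tutoring 150 > Meals 120 > Shelter 110 > Tree Plant 30 > Coat Drive 20.
Give Tutoring 6 to hit its cap of 6 ; 15 left.
Meals has room for 16 but only 15 remain, so it gets 15.
Total = 120×15 + 150×6 = 2700.

2700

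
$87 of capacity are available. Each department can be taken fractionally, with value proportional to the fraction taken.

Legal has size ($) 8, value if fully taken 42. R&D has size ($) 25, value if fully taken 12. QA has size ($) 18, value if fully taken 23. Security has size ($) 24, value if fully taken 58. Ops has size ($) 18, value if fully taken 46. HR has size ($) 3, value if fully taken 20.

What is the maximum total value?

Sort by value density: HR 20/3≈6.67, Legal 42/8≈5.25, Ops 46/18≈2.56, Security 58/24≈2.42, QA 23/18≈1.28, R&D 12/25≈0.48.
All 3 $ of HR fit (value 20) ; 84 remain.
Take all of Legal (8 $, value 42) ; 76 $ left.
All 18 $ of Ops fit (value 46) ; 58 remain.
All 24 $ of Security fit (value 58) ; 34 remain.
All 18 $ of QA fit (value 23) ; 16 remain.
Fill the last 16 $ with part of R&D: 16/25 of it earns 7.68.
Total value = 196.68.

196.68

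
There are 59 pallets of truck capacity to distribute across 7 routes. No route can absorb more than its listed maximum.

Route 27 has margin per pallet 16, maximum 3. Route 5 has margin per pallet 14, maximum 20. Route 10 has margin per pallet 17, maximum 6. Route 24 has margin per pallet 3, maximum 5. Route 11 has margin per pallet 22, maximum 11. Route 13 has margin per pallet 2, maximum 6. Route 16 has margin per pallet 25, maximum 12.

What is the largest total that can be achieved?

Highest margin per pallet first: Route 16 25 > Route 11 22 > Route 10 17 > Route 27 16 > Route 5 14 > Route 24 3 > Route 13 2.
Route 16 takes 12 to reach its cap of 12 — 47 left.
Route 11 takes 11 to reach its cap of 11 — 36 left.
Route 10: +6 to 6 (cap) — 30 left.
Give Route 27 3 to hit its cap of 3 — 27 left.
Route 5 takes 20 to reach its cap of 20 — 7 left.
Route 24 takes 5 to reach its cap of 5 — 2 left.
Only 2 left; Route 13 takes them to reach 2.
Total = 16×3 + 14×20 + 17×6 + 3×5 + 22×11 + 2×2 + 25×12 = 991.

991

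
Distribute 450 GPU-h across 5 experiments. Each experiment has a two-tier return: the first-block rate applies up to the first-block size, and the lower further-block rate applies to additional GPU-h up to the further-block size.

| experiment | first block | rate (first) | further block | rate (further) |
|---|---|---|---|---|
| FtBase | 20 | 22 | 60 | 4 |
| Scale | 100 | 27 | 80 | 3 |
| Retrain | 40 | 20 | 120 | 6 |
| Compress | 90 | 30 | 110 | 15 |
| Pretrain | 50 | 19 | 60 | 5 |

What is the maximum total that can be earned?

Rank every tier by rate: Compress/first 30 > Scale/first 27 > FtBase/first 22 > Retrain/first 20 > Pretrain/first 19 > Compress/second 15 > Retrain/second 6 > Pretrain/second 5 > FtBase/second 4 > Scale/second 3.
Fill Compress first block (90 at 30) → 360 left.
Fill Scale first block (100 at 27) → 260 left.
FtBase first at 22: fill all 20 → 240 left.
Retrain/first (20): +40 → 200 left.
Pretrain/first (19): +50 → 150 left.
Compress second at 15: fill all 110 → 40 left.
Retrain/second: +40 of 120 at 6; pool empty.
Total = 30×90 + 27×100 + 22×20 + 20×40 + 19×50 + 15×110 + 6×40 = 9480.

9480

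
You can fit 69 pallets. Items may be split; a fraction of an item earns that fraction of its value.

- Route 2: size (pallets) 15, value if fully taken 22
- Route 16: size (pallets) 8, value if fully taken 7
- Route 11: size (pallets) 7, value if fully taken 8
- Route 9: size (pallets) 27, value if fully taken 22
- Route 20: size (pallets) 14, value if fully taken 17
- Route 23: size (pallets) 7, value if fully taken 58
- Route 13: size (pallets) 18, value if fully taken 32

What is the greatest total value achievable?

144

Sort by value density: Route 23 58/7≈8.29, Route 13 32/18≈1.78, Route 2 22/15≈1.47, Route 20 17/14≈1.21, Route 11 8/7≈1.14, Route 16 7/8≈0.875, Route 9 22/27≈0.815.
All 7 pallets of Route 23 fit (value 58) ; 62 remain.
All 18 pallets of Route 13 fit (value 32) ; 44 remain.
Take all of Route 2 (15 pallets, value 22) ; 29 pallets left.
Take all of Route 20 (14 pallets, value 17) ; 15 pallets left.
All 7 pallets of Route 11 fit (value 8) ; 8 remain.
Route 16: take in full, 8 pallets for value 7 ; 0 left.
Total value = 144.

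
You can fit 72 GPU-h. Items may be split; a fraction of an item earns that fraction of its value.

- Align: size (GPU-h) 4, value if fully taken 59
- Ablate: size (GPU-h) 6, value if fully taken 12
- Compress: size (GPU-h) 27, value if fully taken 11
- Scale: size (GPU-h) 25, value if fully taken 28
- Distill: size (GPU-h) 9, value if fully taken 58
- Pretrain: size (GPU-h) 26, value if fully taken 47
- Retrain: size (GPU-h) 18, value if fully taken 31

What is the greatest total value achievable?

217.08

Best value per unit of size first: Align 59/4≈14.8, Distill 58/9≈6.44, Ablate 12/6≈2, Pretrain 47/26≈1.81, Retrain 31/18≈1.72, Scale 28/25≈1.12, Compress 11/27≈0.407.
Align: take in full, 4 GPU-h for value 59 → 68 left.
All 9 GPU-h of Distill fit (value 58) → 59 remain.
Ablate: take in full, 6 GPU-h for value 12 → 53 left.
All 26 GPU-h of Pretrain fit (value 47) → 27 remain.
All 18 GPU-h of Retrain fit (value 31) → 9 remain.
Fill the last 9 GPU-h with part of Scale: 9/25 of it earns 10.08.
Total value = 217.08.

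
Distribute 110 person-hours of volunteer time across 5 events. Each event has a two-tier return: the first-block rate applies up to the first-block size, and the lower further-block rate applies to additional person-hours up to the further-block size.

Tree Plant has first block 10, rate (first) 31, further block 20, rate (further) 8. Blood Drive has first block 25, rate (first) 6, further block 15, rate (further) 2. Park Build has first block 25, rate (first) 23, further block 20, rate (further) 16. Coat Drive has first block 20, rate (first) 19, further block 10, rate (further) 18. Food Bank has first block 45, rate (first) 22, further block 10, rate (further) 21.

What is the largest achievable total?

2465

Rank every tier by rate: Tree Plant/first 31 > Park Build/first 23 > Food Bank/first 22 > Food Bank/second 21 > Coat Drive/first 19 > Coat Drive/second 18 > Park Build/second 16 > Tree Plant/second 8 > Blood Drive/first 6 > Blood Drive/second 2.
Tree Plant first at 31: fill all 10 — 100 left.
Fill Park Build first block (25 at 23) — 75 left.
Food Bank/first (22): +45 — 30 left.
Fill Food Bank second block (10 at 21) — 20 left.
Coat Drive/first (19): +20 — 0 left.
Total = 31×10 + 23×25 + 22×45 + 21×10 + 19×20 = 2465.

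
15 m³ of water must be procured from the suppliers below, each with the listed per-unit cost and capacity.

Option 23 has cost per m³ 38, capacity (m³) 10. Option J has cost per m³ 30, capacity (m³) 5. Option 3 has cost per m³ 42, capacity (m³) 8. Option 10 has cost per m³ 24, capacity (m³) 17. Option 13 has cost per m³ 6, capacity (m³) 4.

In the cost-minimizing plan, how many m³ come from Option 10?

Fill from the cheapest supplier first.
Option 13 (6): use full 4 — 11 m³ to go.
Option 10 (24): take the remaining 11 — done.
Option J, Option 23, Option 3: unused.

11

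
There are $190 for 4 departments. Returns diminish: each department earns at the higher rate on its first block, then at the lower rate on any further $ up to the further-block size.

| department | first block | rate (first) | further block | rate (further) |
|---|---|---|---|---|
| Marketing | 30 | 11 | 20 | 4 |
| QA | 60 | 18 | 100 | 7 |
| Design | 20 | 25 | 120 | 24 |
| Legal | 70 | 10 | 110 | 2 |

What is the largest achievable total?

Order all 8 blocks by rate: Design/first 25 > Design/second 24 > QA/first 18 > Marketing/first 11 > Legal/first 10 > QA/second 7 > Marketing/second 4 > Legal/second 2.
Design/first (25): +20 — 170 left.
Design/second (24): +120 — 50 left.
QA first at 18: only 50 left, fill 50.
Total = 25×20 + 24×120 + 18×50 = 4280.

4280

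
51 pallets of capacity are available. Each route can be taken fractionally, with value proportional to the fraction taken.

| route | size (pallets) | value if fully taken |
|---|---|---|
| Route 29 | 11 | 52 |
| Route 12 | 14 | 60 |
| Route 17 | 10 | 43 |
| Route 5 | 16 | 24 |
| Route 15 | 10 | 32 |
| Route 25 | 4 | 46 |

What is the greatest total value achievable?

236

Rank by value-to-size ratio: Route 25 46/4≈11.5, Route 29 52/11≈4.73, Route 17 43/10≈4.3, Route 12 60/14≈4.29, Route 15 32/10≈3.2, Route 5 24/16≈1.5.
Route 25: take in full, 4 pallets for value 46 ; 47 left.
Route 29: take in full, 11 pallets for value 52 ; 36 left.
Take all of Route 17 (10 pallets, value 43) ; 26 pallets left.
Take all of Route 12 (14 pallets, value 60) ; 12 pallets left.
Take all of Route 15 (10 pallets, value 32) ; 2 pallets left.
Fill the last 2 pallets with part of Route 5: 2/16 of it earns 3.
Total value = 236.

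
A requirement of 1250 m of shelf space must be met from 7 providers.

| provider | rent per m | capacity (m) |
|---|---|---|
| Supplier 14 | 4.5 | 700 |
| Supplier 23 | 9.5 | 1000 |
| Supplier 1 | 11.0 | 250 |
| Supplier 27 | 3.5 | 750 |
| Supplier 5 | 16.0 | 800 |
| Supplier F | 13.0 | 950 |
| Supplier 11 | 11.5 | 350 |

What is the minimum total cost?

4875

Cheapest first:
Supplier 27 at 3.5: take all 750 m ; 500 still needed.
Supplier 14 at 4.5: take 500 of its 700 ; requirement met.
Supplier 23, Supplier 1, Supplier 11, Supplier F, Supplier 5: unused.
Cost = 750×3.5 + 500×4.5 = 4875.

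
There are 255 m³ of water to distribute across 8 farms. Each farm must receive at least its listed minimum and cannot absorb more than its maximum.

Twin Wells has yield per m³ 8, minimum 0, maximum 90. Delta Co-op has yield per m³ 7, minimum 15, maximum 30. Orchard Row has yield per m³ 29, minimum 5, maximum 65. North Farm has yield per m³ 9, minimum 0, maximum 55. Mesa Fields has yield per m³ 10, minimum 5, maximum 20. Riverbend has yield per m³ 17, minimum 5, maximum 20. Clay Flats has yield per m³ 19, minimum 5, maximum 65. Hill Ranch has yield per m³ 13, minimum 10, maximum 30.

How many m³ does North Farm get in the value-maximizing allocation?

Meeting every minimum uses 0+15+5+0+5+5+5+10 = 45 m³, leaving 210.
Rank by yield per m³: Orchard Row 29 > Clay Flats 19 > Riverbend 17 > Hill Ranch 13 > Mesa Fields 10 > North Farm 9 > Twin Wells 8 > Delta Co-op 7.
Orchard Row: +60 to 65 (cap) → 150 left.
Give Clay Flats 60 more to hit its cap of 65 → 90 left.
Riverbend: +15 to 20 (cap) → 75 left.
Hill Ranch: +20 to 30 (cap) → 55 left.
Mesa Fields: +15 to 20 (cap) → 40 left.
North Farm: +40 (room for 55) → 40. Pool exhausted.

40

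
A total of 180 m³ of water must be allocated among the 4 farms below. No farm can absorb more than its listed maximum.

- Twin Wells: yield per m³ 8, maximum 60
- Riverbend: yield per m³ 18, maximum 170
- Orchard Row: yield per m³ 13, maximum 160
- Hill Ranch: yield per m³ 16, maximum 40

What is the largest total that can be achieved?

3220

Rank by yield per m³: Riverbend 18 > Hill Ranch 16 > Orchard Row 13 > Twin Wells 8.
Riverbend: +170 to 170 (cap) — 10 left.
Hill Ranch: +10 (room for 40) → 10. Pool exhausted.
Total = 18×170 + 16×10 = 3220.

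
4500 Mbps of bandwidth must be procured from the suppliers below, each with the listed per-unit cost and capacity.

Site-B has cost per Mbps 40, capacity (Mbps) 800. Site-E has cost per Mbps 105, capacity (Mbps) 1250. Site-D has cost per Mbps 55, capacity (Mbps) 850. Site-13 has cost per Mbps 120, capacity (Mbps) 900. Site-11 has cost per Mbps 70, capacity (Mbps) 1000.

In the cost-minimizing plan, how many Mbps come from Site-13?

600

Use suppliers in increasing cost order.
Site-B at 40: take all 800 Mbps — 3700 still needed.
Site-D (55): use full 850 — 2850 Mbps to go.
Take 1000 from Site-11 at 70 — need 1850 more.
Site-E at 105: take all 1250 Mbps — 600 still needed.
Site-13 (120): take the remaining 600 — done.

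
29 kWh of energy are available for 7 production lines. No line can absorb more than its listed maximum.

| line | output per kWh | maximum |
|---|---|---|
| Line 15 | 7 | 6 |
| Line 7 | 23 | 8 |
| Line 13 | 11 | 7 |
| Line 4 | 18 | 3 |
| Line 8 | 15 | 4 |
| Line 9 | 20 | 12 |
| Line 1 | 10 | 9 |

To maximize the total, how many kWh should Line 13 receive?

Rank by output per kWh: Line 7 23 > Line 9 20 > Line 4 18 > Line 8 15 > Line 13 11 > Line 1 10 > Line 15 7.
Line 7 takes 8 to reach its cap of 8 — 21 left.
Line 9: +12 to 12 (cap) — 9 left.
Line 4 takes 3 to reach its cap of 3 — 6 left.
Line 8 takes 4 to reach its cap of 4 — 2 left.
Line 13 has room for 7 but only 2 remain, so it gets 2.

2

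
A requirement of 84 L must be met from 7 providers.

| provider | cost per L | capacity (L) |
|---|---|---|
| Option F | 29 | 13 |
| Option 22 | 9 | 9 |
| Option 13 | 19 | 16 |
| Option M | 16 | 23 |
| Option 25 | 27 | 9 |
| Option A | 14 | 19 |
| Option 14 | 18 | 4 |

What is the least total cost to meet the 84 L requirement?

1450

Cheapest first:
Take 9 from Option 22 at 9 → need 75 more.
Option A at 14: take all 19 L → 56 still needed.
Option M at 16: take all 23 L → 33 still needed.
Take 4 from Option 14 at 18 → need 29 more.
Option 13 (19): use full 16 → 13 L to go.
Option 25 at 27: take all 9 L → 4 still needed.
Take 4 from Option F at 29 to finish.
Cost = 9×9 + 19×14 + 23×16 + 4×18 + 16×19 + 9×27 + 4×29 = 1450.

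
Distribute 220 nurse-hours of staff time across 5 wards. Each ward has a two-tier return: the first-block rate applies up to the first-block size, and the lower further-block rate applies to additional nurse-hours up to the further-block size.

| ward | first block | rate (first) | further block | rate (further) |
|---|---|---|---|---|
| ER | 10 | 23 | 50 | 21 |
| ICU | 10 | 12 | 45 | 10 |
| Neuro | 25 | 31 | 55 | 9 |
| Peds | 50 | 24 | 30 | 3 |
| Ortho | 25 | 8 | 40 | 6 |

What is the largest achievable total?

Rank every tier by rate: Neuro/T1 31 > Peds/T1 24 > ER/T1 23 > ER/T2 21 > ICU/T1 12 > ICU/T2 10 > Neuro/T2 9 > Ortho/T1 8 > Ortho/T2 6 > Peds/T2 3.
Neuro T1 at 31: fill all 25 ; 195 left.
Peds/T1 (24): +50 ; 145 left.
Fill ER T1 block (10 at 23) ; 135 left.
ER T2 at 21: fill all 50 ; 85 left.
Fill ICU T1 block (10 at 12) ; 75 left.
ICU T2 at 10: fill all 45 ; 30 left.
Neuro T2 at 9: only 30 left, fill 30.
Total = 31×25 + 24×50 + 23×10 + 21×50 + 12×10 + 10×45 + 9×30 = 4095.

4095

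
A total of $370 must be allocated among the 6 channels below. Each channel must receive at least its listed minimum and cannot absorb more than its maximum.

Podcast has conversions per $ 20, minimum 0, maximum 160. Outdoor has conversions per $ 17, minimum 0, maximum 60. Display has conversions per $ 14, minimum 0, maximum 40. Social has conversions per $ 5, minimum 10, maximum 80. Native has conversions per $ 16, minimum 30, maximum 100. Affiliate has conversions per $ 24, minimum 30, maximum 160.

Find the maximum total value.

7740

Meeting every minimum uses 0+0+0+10+30+30 = 70 $, leaving 300.
Order the channels by conversions per $: Affiliate 24 > Podcast 20 > Outdoor 17 > Native 16 > Display 14 > Social 5.
Give Affiliate 130 more to hit its cap of 160 — 170 left.
Give Podcast 160 more to hit its cap of 160 — 10 left.
Only 10 left; Outdoor takes them to reach 10.
Total = 20×160 + 17×10 + 5×10 + 16×30 + 24×160 = 7740.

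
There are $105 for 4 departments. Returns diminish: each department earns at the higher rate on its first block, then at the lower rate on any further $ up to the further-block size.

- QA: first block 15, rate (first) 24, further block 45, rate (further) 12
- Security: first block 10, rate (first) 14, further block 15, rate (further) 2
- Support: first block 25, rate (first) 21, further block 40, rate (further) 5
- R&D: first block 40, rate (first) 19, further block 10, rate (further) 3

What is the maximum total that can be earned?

1965

Order all 8 blocks by rate: QA/tier1 24 > Support/tier1 21 > R&D/tier1 19 > Security/tier1 14 > QA/tier2 12 > Support/tier2 5 > R&D/tier2 3 > Security/tier2 2.
QA/tier1 (24): +15 → 90 left.
Support tier1 at 21: fill all 25 → 65 left.
Fill R&D tier1 block (40 at 19) → 25 left.
Fill Security tier1 block (10 at 14) → 15 left.
QA/tier2: +15 of 45 at 12; pool empty.
Total = 24×15 + 21×25 + 19×40 + 14×10 + 12×15 = 1965.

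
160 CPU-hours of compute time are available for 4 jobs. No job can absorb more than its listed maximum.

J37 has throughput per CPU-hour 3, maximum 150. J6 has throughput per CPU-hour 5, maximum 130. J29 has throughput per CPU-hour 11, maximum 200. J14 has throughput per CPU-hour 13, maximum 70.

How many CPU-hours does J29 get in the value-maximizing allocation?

90

Order the jobs by throughput per CPU-hour: J14 13 > J29 11 > J6 5 > J37 3.
Give J14 70 to hit its cap of 70 ; 90 left.
J29 has room for 200 but only 90 remain, so it gets 90.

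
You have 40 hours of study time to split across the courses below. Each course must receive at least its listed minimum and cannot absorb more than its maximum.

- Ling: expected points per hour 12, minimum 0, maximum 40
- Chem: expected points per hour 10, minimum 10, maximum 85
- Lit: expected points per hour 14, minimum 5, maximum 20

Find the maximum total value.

500

Meeting every minimum uses 0+10+5 = 15 hours, leaving 25.
Order the courses by expected points per hour: Lit 14 > Ling 12 > Chem 10.
Lit takes 15 more to reach its cap of 20 — 10 left.
Ling: +10 (room for 40) → 10. Pool exhausted.
Total = 12×10 + 10×10 + 14×20 = 500.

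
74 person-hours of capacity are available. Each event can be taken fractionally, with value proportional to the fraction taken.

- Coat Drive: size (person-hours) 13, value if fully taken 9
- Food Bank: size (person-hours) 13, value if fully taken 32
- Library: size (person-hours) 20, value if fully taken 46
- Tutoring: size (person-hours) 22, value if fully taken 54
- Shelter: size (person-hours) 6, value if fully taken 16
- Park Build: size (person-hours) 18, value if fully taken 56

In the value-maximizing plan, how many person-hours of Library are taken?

15

Best value per unit of size first: Park Build 56/18≈3.11, Shelter 16/6≈2.67, Food Bank 32/13≈2.46, Tutoring 54/22≈2.45, Library 46/20≈2.3, Coat Drive 9/13≈0.692.
Take all of Park Build (18 person-hours, value 56) — 56 person-hours left.
All 6 person-hours of Shelter fit (value 16) — 50 remain.
Food Bank: take in full, 13 person-hours for value 32 — 37 left.
Tutoring: take in full, 22 person-hours for value 54 — 15 left.
Fill the last 15 person-hours with part of Library: 15/20 of it earns 34.5.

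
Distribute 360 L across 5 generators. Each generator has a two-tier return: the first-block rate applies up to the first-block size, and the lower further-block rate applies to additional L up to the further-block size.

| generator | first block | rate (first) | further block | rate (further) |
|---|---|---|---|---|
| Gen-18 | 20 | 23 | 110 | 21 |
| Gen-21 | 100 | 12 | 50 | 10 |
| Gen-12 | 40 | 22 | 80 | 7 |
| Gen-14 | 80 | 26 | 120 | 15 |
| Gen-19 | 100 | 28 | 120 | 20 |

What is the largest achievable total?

8730

Rank every tier by rate: Gen-19/tier1 28 > Gen-14/tier1 26 > Gen-18/tier1 23 > Gen-12/tier1 22 > Gen-18/tier2 21 > Gen-19/tier2 20 > Gen-14/tier2 15 > Gen-21/tier1 12 > Gen-21/tier2 10 > Gen-12/tier2 7.
Gen-19 tier1 at 28: fill all 100 ; 260 left.
Fill Gen-14 tier1 block (80 at 26) ; 180 left.
Gen-18/tier1 (23): +20 ; 160 left.
Gen-12/tier1 (22): +40 ; 120 left.
Fill Gen-18 tier2 block (110 at 21) ; 10 left.
Gen-19/tier2: +10 of 120 at 20; pool empty.
Total = 28×100 + 26×80 + 23×20 + 22×40 + 21×110 + 20×10 = 8730.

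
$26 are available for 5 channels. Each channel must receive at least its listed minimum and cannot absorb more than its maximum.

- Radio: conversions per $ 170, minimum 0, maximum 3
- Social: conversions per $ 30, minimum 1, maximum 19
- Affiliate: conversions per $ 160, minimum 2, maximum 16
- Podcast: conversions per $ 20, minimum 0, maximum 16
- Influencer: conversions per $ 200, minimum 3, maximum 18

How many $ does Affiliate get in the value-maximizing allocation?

Meeting every minimum uses 0+1+2+0+3 = 6 $, leaving 20.
Rank by conversions per $: Influencer 200 > Radio 170 > Affiliate 160 > Social 30 > Podcast 20.
Give Influencer 15 more to hit its cap of 18 — 5 left.
Radio: +3 to 3 (cap) — 2 left.
Affiliate: +2 (room for 14) → 4. Pool exhausted.

4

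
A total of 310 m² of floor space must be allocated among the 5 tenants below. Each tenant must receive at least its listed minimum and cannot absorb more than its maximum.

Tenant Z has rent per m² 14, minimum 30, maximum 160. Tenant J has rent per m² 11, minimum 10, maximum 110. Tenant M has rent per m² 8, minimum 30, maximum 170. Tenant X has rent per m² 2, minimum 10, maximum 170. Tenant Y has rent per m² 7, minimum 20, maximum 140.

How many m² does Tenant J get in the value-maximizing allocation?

Meeting every minimum uses 30+10+30+10+20 = 100 m², leaving 210.
Order the tenants by rent per m²: Tenant Z 14 > Tenant J 11 > Tenant M 8 > Tenant Y 7 > Tenant X 2.
Tenant Z takes 130 more to reach its cap of 160 → 80 left.
Tenant J: +80 (room for 100) → 90. Pool exhausted.

90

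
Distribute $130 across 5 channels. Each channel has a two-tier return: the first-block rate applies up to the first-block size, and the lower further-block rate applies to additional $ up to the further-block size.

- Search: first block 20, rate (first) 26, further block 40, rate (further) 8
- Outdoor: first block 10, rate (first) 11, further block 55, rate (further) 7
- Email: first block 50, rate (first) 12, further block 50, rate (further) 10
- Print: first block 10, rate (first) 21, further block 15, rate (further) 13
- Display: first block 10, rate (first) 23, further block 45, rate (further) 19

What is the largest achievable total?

2370

Treat each block as its own option and order by rate: Search/tier1 26 > Display/tier1 23 > Print/tier1 21 > Display/tier2 19 > Print/tier2 13 > Email/tier1 12 > Outdoor/tier1 11 > Email/tier2 10 > Search/tier2 8 > Outdoor/tier2 7.
Search/tier1 (26): +20 ; 110 left.
Display/tier1 (23): +10 ; 100 left.
Print tier1 at 21: fill all 10 ; 90 left.
Display/tier2 (19): +45 ; 45 left.
Print/tier2 (13): +15 ; 30 left.
Email tier1 at 12: only 30 left, fill 30.
Total = 26×20 + 23×10 + 21×10 + 19×45 + 13×15 + 12×30 = 2370.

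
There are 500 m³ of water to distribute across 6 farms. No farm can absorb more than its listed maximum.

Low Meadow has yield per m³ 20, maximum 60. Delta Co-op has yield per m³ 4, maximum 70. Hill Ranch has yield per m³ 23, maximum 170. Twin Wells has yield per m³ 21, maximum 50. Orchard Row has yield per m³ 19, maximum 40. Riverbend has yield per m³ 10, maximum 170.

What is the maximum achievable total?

8660

Highest yield per m³ first: Hill Ranch 23 > Twin Wells 21 > Low Meadow 20 > Orchard Row 19 > Riverbend 10 > Delta Co-op 4.
Give Hill Ranch 170 to hit its cap of 170 ; 330 left.
Give Twin Wells 50 to hit its cap of 50 ; 280 left.
Low Meadow takes 60 to reach its cap of 60 ; 220 left.
Orchard Row takes 40 to reach its cap of 40 ; 180 left.
Riverbend: +170 to 170 (cap) ; 10 left.
Delta Co-op: +10 (room for 70) → 10. Pool exhausted.
Total = 20×60 + 4×10 + 23×170 + 21×50 + 19×40 + 10×170 = 8660.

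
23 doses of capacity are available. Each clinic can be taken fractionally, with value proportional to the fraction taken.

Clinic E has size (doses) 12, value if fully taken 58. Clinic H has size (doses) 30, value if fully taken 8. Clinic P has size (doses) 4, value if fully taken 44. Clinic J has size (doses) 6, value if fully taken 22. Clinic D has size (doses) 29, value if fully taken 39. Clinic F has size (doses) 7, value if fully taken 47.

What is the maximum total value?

Best value per unit of size first: Clinic P 44/4≈11, Clinic F 47/7≈6.71, Clinic E 58/12≈4.83, Clinic J 22/6≈3.67, Clinic D 39/29≈1.34, Clinic H 8/30≈0.267.
Take all of Clinic P (4 doses, value 44) ; 19 doses left.
Clinic F: take in full, 7 doses for value 47 ; 12 left.
Clinic E: take in full, 12 doses for value 58 ; 0 left.
Total value = 149.

149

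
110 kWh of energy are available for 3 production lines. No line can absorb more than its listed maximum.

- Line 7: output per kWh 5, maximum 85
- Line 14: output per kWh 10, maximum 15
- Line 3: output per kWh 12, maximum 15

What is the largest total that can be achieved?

Rank by output per kWh: Line 3 12 > Line 14 10 > Line 7 5.
Line 3: +15 to 15 (cap) → 95 left.
Line 14: +15 to 15 (cap) → 80 left.
Line 7: +80 (room for 85) → 80. Pool exhausted.
Total = 5×80 + 10×15 + 12×15 = 730.

730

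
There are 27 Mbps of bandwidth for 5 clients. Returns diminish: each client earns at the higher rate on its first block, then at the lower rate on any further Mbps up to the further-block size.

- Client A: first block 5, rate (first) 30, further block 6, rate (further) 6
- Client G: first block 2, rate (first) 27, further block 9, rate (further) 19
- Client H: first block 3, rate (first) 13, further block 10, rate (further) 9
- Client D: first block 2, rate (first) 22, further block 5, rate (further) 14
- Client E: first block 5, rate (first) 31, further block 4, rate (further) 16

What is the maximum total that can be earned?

638

Rank every tier by rate: Client E/tier1 31 > Client A/tier1 30 > Client G/tier1 27 > Client D/tier1 22 > Client G/tier2 19 > Client E/tier2 16 > Client D/tier2 14 > Client H/tier1 13 > Client H/tier2 9 > Client A/tier2 6.
Client E tier1 at 31: fill all 5 ; 22 left.
Client A tier1 at 30: fill all 5 ; 17 left.
Client G/tier1 (27): +2 ; 15 left.
Client D tier1 at 22: fill all 2 ; 13 left.
Client G tier2 at 19: fill all 9 ; 4 left.
Client E tier2 at 16: fill all 4 ; 0 left.
Total = 31×5 + 30×5 + 27×2 + 22×2 + 19×9 + 16×4 = 638.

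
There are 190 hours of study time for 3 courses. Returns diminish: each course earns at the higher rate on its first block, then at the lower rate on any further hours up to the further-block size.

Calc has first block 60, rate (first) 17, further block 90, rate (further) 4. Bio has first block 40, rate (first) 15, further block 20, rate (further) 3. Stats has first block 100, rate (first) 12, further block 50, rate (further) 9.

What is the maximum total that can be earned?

2700

Order all 6 blocks by rate: Calc/tier1 17 > Bio/tier1 15 > Stats/tier1 12 > Stats/tier2 9 > Calc/tier2 4 > Bio/tier2 3.
Calc/tier1 (17): +60 — 130 left.
Bio/tier1 (15): +40 — 90 left.
90 remain; put them into Stats tier1 at 12.
Total = 17×60 + 15×40 + 12×90 = 2700.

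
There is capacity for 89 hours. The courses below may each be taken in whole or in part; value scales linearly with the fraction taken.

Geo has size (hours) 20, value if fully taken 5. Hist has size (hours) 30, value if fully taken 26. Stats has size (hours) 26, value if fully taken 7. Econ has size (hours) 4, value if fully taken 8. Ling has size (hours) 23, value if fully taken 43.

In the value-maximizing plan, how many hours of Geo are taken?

Rank by value-to-size ratio: Econ 8/4≈2, Ling 43/23≈1.87, Hist 26/30≈0.867, Stats 7/26≈0.269, Geo 5/20≈0.25.
All 4 hours of Econ fit (value 8) → 85 remain.
All 23 hours of Ling fit (value 43) → 62 remain.
Hist: take in full, 30 hours for value 26 → 32 left.
All 26 hours of Stats fit (value 7) → 6 remain.
Fill the last 6 hours with part of Geo: 6/20 of it earns 1.5.

6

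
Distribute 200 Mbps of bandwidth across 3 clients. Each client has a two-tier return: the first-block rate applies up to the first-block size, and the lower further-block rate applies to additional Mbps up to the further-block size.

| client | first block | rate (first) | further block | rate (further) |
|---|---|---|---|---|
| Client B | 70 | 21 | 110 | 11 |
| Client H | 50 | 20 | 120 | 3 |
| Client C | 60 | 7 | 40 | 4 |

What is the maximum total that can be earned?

3350

Rank every tier by rate: Client B/tier1 21 > Client H/tier1 20 > Client B/tier2 11 > Client C/tier1 7 > Client C/tier2 4 > Client H/tier2 3.
Client B tier1 at 21: fill all 70 → 130 left.
Fill Client H tier1 block (50 at 20) → 80 left.
80 remain; put them into Client B tier2 at 11.
Total = 21×70 + 20×50 + 11×80 = 3350.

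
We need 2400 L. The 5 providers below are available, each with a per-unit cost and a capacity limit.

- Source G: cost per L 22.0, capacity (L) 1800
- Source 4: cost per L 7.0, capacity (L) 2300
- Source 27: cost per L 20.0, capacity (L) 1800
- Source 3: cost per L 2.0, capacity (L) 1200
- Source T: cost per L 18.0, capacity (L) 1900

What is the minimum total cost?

Cheapest first:
Source 3 (2.0): use full 1200 → 1200 L to go.
Take 1200 from Source 4 at 7.0 to finish.
Source T, Source 27, Source G: unused.
Cost = 1200×2.0 + 1200×7.0 = 10800.

10800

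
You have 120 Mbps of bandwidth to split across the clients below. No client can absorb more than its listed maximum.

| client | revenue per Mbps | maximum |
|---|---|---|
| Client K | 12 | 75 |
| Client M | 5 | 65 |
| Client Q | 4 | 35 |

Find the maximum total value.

1125

Highest revenue per Mbps first: Client K 12 > Client M 5 > Client Q 4.
Give Client K 75 to hit its cap of 75 → 45 left.
Client M has room for 65 but only 45 remain, so it gets 45.
Total = 12×75 + 5×45 = 1125.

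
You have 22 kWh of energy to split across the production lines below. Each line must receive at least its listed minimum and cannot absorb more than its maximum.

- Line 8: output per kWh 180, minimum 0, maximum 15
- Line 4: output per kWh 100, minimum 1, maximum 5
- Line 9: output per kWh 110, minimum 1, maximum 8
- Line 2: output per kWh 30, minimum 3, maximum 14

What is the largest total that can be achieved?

Meeting every minimum uses 0+1+1+3 = 5 kWh, leaving 17.
Order the production lines by output per kWh: Line 8 180 > Line 9 110 > Line 4 100 > Line 2 30.
Give Line 8 15 more to hit its cap of 15 ; 2 left.
Line 9 has room for 7 more but only 2 remain, so it gets 3.
Total = 180×15 + 100×1 + 110×3 + 30×3 = 3220.

3220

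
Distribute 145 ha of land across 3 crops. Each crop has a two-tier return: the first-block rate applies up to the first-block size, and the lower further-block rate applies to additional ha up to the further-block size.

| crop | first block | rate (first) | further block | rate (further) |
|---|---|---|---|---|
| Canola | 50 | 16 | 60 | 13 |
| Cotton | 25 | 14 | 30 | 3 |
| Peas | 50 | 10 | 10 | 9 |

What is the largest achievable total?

Rank every tier by rate: Canola/tier1 16 > Cotton/tier1 14 > Canola/tier2 13 > Peas/tier1 10 > Peas/tier2 9 > Cotton/tier2 3.
Canola/tier1 (16): +50 → 95 left.
Fill Cotton tier1 block (25 at 14) → 70 left.
Fill Canola tier2 block (60 at 13) → 10 left.
10 remain; put them into Peas tier1 at 10.
Total = 16×50 + 14×25 + 13×60 + 10×10 = 2030.

2030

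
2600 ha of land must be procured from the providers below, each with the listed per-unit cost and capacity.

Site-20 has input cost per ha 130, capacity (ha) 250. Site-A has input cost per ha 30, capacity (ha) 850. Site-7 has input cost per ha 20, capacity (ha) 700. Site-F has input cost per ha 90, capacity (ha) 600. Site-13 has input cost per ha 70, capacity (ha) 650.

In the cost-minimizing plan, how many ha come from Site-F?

Use providers in increasing cost order.
Site-7 at 20: take all 700 ha → 1900 still needed.
Site-A at 30: take all 850 ha → 1050 still needed.
Site-13 at 70: take all 650 ha → 400 still needed.
Site-F at 90: take 400 of its 600 → requirement met.
Site-20: unused.

400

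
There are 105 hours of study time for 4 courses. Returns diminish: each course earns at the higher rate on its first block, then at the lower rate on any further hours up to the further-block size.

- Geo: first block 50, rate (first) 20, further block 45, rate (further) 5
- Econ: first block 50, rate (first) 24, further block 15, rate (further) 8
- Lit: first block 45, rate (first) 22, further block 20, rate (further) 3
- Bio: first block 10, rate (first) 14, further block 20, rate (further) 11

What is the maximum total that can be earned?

Rank every tier by rate: Econ/first 24 > Lit/first 22 > Geo/first 20 > Bio/first 14 > Bio/second 11 > Econ/second 8 > Geo/second 5 > Lit/second 3.
Econ first at 24: fill all 50 ; 55 left.
Lit/first (22): +45 ; 10 left.
Geo first at 20: only 10 left, fill 10.
Total = 24×50 + 22×45 + 20×10 = 2390.

2390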